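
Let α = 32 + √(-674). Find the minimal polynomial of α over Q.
m_α(x) = x^2 - 64x + 1698

From α - 32 = √(-674), squaring gives (α - 32)^2 = -674, i.e. α^2 - 64α + 1024 = -674, so α^2 - 64α + 1698 = 0. The discriminant of x^2 - 64x + 1698 is (-64)^2 - 4·(1698) = 4096 - 6792 = -2696, and 4·(-674) is not a perfect square in Q since -674 is squarefree and ≠ 1. Hence x^2 - 64x + 1698 is irreducible over Q and is the minimal polynomial of α.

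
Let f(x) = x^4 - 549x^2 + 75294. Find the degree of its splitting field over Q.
[K : Q] = 4

Solving the quadratic in x^2: x^2 = (549 ± √(549^2 - 4·75294))/2 = (549 ± √225)/2 = (549 ± 15)/2, giving x^2 = 267 or x^2 = 282. So f(x) = (x^2 - 267)(x^2 - 282) and the roots of f are ±√267, ±√282. Hence the splitting field is K = Q(√267, √282). Since 267 and 282 are distinct squarefree integers > 1, their product 75294 is not a perfect square, so √282 ∉ Q(√267). By the tower law [K:Q] = [Q(√267,√282):Q(√267)] · [Q(√267):Q] = 2 · 2 = 4.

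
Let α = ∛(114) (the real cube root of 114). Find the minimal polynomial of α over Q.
m_α(x) = x^3 - 114

α satisfies α^3 = 114, so x^3 - 114 annihilates α. By the rational root test, a rational root p/q (in lowest terms) of x^3 - 114 would satisfy p^3 = 114 q^3, forcing q = 1 and p^3 = 114; but 114 is not a perfect cube, contradiction. A monic cubic over Q with no rational root is irreducible (any nontrivial factorization would include a linear factor). Hence x^3 - 114 is the minimal polynomial of α, and in particular [Q(α):Q] = 3.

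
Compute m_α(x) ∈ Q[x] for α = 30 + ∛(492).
m_α(x) = x^3 - 90x^2 + 2700x - 27492

Set β = α - 30 = ∛(492), so β^3 = 492. Then (α - 30)^3 - 492 = 0, i.e. α is a root of g(x) = (x - 30)^3 - 492 = x^3 - 90x^2 + 2700x - 27492. Since g(x) = h(x - 30) where h(x) = x^3 - 492, and h is irreducible over Q (because 492 is not a perfect cube, so h has no rational root, and a monic cubic with no rational root is irreducible), g is also irreducible (irreducibility is preserved under the substitution x → x - 30). Hence m_α(x) = x^3 - 90x^2 + 2700x - 27492.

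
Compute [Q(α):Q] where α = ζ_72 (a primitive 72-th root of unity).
[Q(α):Q] = 24

The minimal polynomial of ζ_72 over Q is the 72-th cyclotomic polynomial Φ_72(x), which is irreducible over Q and has degree φ(72) = 24. Hence [Q(α):Q] = φ(72) = 24.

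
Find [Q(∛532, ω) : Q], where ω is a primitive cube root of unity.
[Q(∛532, ω) : Q] = 6

[Q(∛532):Q] = 3 (min poly x^3 - 532, irreducible since 532 is not a perfect cube). [Q(ω):Q] = 2 (min poly x^2 + x + 1). Since Q(∛532) ⊂ R and ω ∉ R, we have ω ∉ Q(∛532), so x^2 + x + 1 remains irreducible over Q(∛532) and [Q(∛532, ω) : Q(∛532)] = 2. By the tower law, [Q(∛532, ω) : Q] = 3 · 2 = 6. (In fact Q(∛532, ω) is the splitting field of x^3 - 532 over Q.)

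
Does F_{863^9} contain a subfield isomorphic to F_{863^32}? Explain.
No: F_{863^32} is not a subfield of F_{863^9}

F_{p^m} embeds in F_{p^n} iff m | n. Here 32 ∤ 9 (since 9 = 0·32 + 9 with remainder 9 ≠ 0), so F_{863^32} is not a subfield of F_{863^9}. Equivalently: if it were, the tower law would give 32 = [F_{863^32}:F_863] dividing [F_{863^9}:F_863] = 9, contradiction.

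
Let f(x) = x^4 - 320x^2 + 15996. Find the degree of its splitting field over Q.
[K : Q] = 4

Solving the quadratic in x^2: x^2 = (320 ± √(320^2 - 4·15996))/2 = (320 ± √38416)/2 = (320 ± 196)/2, giving x^2 = 258 or x^2 = 62. So f(x) = (x^2 - 258)(x^2 - 62) and the roots of f are ±√258, ±√62. Hence the splitting field is K = Q(√258, √62). Since 258 and 62 are distinct squarefree integers > 1, their product 15996 is not a perfect square, so √62 ∉ Q(√258). By the tower law [K:Q] = [Q(√258,√62):Q(√258)] · [Q(√258):Q] = 2 · 2 = 4.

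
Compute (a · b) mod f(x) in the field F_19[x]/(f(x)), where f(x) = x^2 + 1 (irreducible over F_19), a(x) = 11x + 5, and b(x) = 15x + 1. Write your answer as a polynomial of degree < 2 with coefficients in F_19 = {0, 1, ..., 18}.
a · b ≡ 10x + 11 (mod f(x))

Multiply in F_19[x]: a(x)·b(x) = (11x + 5)·(15x + 1) = 13x^2 + 10x + 5. This has degree ≥ 2, so divide by f(x) over F_19: 13x^2 + 10x + 5 = (13)·(x^2 + 1) + (10x + 11). Hence a·b ≡ 10x + 11 (mod f). (F_19[x]/(f) is a field with 19^2 = 361 elements since f is irreducible of degree 2.)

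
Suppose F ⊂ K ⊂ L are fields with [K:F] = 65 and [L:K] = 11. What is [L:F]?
[L:F] = 715

The tower law says that for any tower of field extensions F ⊂ K ⊂ L with finite degrees, [L:F] = [L:K] · [K:F]. Here this gives [L:F] = 11 · 65 = 715.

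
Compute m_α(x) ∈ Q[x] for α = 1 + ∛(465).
m_α(x) = x^3 - 3x^2 + 3x - 466

Set β = α - 1 = ∛(465), so β^3 = 465. Then (α - 1)^3 - 465 = 0, i.e. α is a root of g(x) = (x - 1)^3 - 465 = x^3 - 3x^2 + 3x - 466. Since g(x) = h(x - 1) where h(x) = x^3 - 465, and h is irreducible over Q (because 465 is not a perfect cube, so h has no rational root, and a monic cubic with no rational root is irreducible), g is also irreducible (irreducibility is preserved under the substitution x → x - 1). Hence m_α(x) = x^3 - 3x^2 + 3x - 466.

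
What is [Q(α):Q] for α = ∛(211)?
[Q(α):Q] = 3

The minimal polynomial of α is x^3 - 211, irreducible over Q since 211 is not a perfect cube (so x^3 - 211 has no rational root). Hence [Q(α):Q] = deg(m_α) = 3.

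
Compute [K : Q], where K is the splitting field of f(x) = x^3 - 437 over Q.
[K : Q] = 6

The roots of x^3 - 437 are ∛437, ω∛437, ω^2∛437 where ω = e^(2πi/3) is a primitive cube root of unity, so K = Q(∛437, ω). Now [Q(∛437):Q] = 3 (since 437 is not a perfect cube, x^3 - 437 is irreducible) and [Q(ω):Q] = 2. Both 2 and 3 divide [K:Q], and [K:Q] ≤ 3·2 = 6, so [K:Q] = 6. (Equivalently: Q(∛437) ⊂ R but ω ∉ R, so [K : Q(∛437)] = 2.)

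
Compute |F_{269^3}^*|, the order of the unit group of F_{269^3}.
|F_{269^3}^*| = 19465108

F_{269^3} has 269^3 = 19465109 elements; its multiplicative group consists of all nonzero elements, so |F_{269^3}^*| = 19465109 - 1 = 19465108. (It is cyclic since any finite subgroup of the multiplicative group of a field is cyclic.)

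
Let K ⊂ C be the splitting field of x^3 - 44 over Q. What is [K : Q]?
[K : Q] = 6

The roots of x^3 - 44 are ∛44, ω∛44, ω^2∛44 where ω = e^(2πi/3) is a primitive cube root of unity, so K = Q(∛44, ω). Now [Q(∛44):Q] = 3 (since 44 is not a perfect cube, x^3 - 44 is irreducible) and [Q(ω):Q] = 2. Both 2 and 3 divide [K:Q], and [K:Q] ≤ 3·2 = 6, so [K:Q] = 6. (Equivalently: Q(∛44) ⊂ R but ω ∉ R, so [K : Q(∛44)] = 2.)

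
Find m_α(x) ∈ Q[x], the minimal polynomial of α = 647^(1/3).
m_α(x) = x^3 - 647

α satisfies α^3 = 647, so x^3 - 647 annihilates α. By the rational root test, a rational root p/q (in lowest terms) of x^3 - 647 would satisfy p^3 = 647 q^3, forcing q = 1 and p^3 = 647; but 647 is not a perfect cube, contradiction. A monic cubic over Q with no rational root is irreducible (any nontrivial factorization would include a linear factor). Hence x^3 - 647 is the minimal polynomial of α, and in particular [Q(α):Q] = 3.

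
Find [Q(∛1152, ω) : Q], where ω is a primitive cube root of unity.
[Q(∛1152, ω) : Q] = 6

[Q(∛1152):Q] = 3 (min poly x^3 - 1152, irreducible since 1152 is not a perfect cube). [Q(ω):Q] = 2 (min poly x^2 + x + 1). Since Q(∛1152) ⊂ R and ω ∉ R, we have ω ∉ Q(∛1152), so x^2 + x + 1 remains irreducible over Q(∛1152) and [Q(∛1152, ω) : Q(∛1152)] = 2. By the tower law, [Q(∛1152, ω) : Q] = 3 · 2 = 6. (In fact Q(∛1152, ω) is the splitting field of x^3 - 1152 over Q.)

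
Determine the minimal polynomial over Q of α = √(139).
m_α(x) = x^2 - 139

α satisfies α^2 - 139 = 0, so x^2 - 139 annihilates α. Since d = 139 is squarefree and ≠ 1, it is not a perfect square in Q, so x^2 - 139 has no rational root and is therefore irreducible over Q (a degree-2 polynomial over a field is irreducible iff it has no root). Hence m_α(x) = x^2 - 139.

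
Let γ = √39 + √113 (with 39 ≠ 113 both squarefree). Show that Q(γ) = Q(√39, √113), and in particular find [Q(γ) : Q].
[Q(γ) : Q] = 4 (equivalently, Q(γ) = Q(√39, √113))

Obviously Q(γ) ⊆ Q(√39, √113), and [Q(√39, √113):Q] = 4 (since 39, 113 are distinct squarefree integers > 1 with 4407 not a perfect square). To show equality we compute the minimal polynomial of γ. From γ = √39 + √113: γ^2 = 39 + 2√(4407) + 113 = 152 + 2√(4407), so γ^2 - 152 = 2√(4407); squaring, (γ^2 - 152)^2 = 4·4407, i.e. γ^4 - 304γ^2 + 23104 - 17628 = 0, i.e. γ^4 - 304γ^2 + 5476 = 0. So γ is a root of x^4 - 304x^2 + 5476. This polynomial is irreducible over Q: it has no rational root (each ±√39 ± √113 is irrational), and any factorization into two quadratics over Q would force √(4407) ∈ Q (pairing opposite roots) or √39, √113 ∈ Q (other pairings), all impossible. Hence [Q(γ):Q] = 4 = [Q(√39, √113):Q], so Q(γ) = Q(√39, √113).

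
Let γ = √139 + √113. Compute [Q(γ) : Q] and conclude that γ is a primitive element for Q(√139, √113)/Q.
[Q(γ) : Q] = 4 (equivalently, Q(γ) = Q(√139, √113))

Obviously Q(γ) ⊆ Q(√139, √113), and [Q(√139, √113):Q] = 4 (since 139, 113 are distinct squarefree integers > 1 with 15707 not a perfect square). To show equality we compute the minimal polynomial of γ. From γ = √139 + √113: γ^2 = 139 + 2√(15707) + 113 = 252 + 2√(15707), so γ^2 - 252 = 2√(15707); squaring, (γ^2 - 252)^2 = 4·15707, i.e. γ^4 - 504γ^2 + 63504 - 62828 = 0, i.e. γ^4 - 504γ^2 + 676 = 0. So γ is a root of x^4 - 504x^2 + 676. This polynomial is irreducible over Q: it has no rational root (each ±√139 ± √113 is irrational), and any factorization into two quadratics over Q would force √(15707) ∈ Q (pairing opposite roots) or √139, √113 ∈ Q (other pairings), all impossible. Hence [Q(γ):Q] = 4 = [Q(√139, √113):Q], so Q(γ) = Q(√139, √113).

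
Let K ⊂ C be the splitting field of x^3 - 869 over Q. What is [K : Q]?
[K : Q] = 6

The roots of x^3 - 869 are ∛869, ω∛869, ω^2∛869 where ω = e^(2πi/3) is a primitive cube root of unity, so K = Q(∛869, ω). Now [Q(∛869):Q] = 3 (since 869 is not a perfect cube, x^3 - 869 is irreducible) and [Q(ω):Q] = 2. Both 2 and 3 divide [K:Q], and [K:Q] ≤ 3·2 = 6, so [K:Q] = 6. (Equivalently: Q(∛869) ⊂ R but ω ∉ R, so [K : Q(∛869)] = 2.)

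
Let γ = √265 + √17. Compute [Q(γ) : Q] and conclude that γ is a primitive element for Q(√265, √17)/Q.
[Q(γ) : Q] = 4 (equivalently, Q(γ) = Q(√265, √17))

Obviously Q(γ) ⊆ Q(√265, √17), and [Q(√265, √17):Q] = 4 (since 265, 17 are distinct squarefree integers > 1 with 4505 not a perfect square). To show equality we compute the minimal polynomial of γ. From γ = √265 + √17: γ^2 = 265 + 2√(4505) + 17 = 282 + 2√(4505), so γ^2 - 282 = 2√(4505); squaring, (γ^2 - 282)^2 = 4·4505, i.e. γ^4 - 564γ^2 + 79524 - 18020 = 0, i.e. γ^4 - 564γ^2 + 61504 = 0. So γ is a root of x^4 - 564x^2 + 61504. This polynomial is irreducible over Q: it has no rational root (each ±√265 ± √17 is irrational), and any factorization into two quadratics over Q would force √(4505) ∈ Q (pairing opposite roots) or √265, √17 ∈ Q (other pairings), all impossible. Hence [Q(γ):Q] = 4 = [Q(√265, √17):Q], so Q(γ) = Q(√265, √17).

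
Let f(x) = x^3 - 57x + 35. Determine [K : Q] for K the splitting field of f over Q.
[K : Q] = 6

By the rational root test, any rational root of the monic integer polynomial f(x) = x^3 - 57x + 35 must be an integer dividing the constant term 35, i.e. one of ±{1, 5, 7, 35}. Evaluating: f(1) = -21, f(-1) = 91, f(5) = -125, f(-5) = 195, f(7) = -21, f(-7) = 91, f(35) = 40915, f(-35) = -40845; none is 0, so f has no rational root and is therefore irreducible over Q (a cubic with no linear factor over a field is irreducible). For an irreducible cubic, the Galois group is A_3 or S_3 according as the discriminant disc(f) = -4a^3 - 27b^2 = -4·(-57)^3 - 27·(35)^2 = 707697 is or is not a square in Q. Here disc(f) = 707697 is not a perfect square in Q, so the Galois group of f over Q is not contained in A_3 and must be all of S_3. The splitting field has degree |S_3| = 6 over Q, so [K : Q] = 6.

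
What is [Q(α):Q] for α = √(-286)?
[Q(α):Q] = 2

[Q(α):Q] equals the degree of the minimal polynomial of α. Here α^2 = -286 and x^2 + 286 is irreducible (d = -286 is squarefree, ≠ 1, hence not a square), so deg(m_α) = 2. Thus [Q(α):Q] = 2.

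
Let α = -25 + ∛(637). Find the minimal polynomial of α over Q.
m_α(x) = x^3 + 75x^2 + 1875x + 14988

Set β = α + 25 = ∛(637), so β^3 = 637. Then (α + 25)^3 - 637 = 0, i.e. α is a root of g(x) = (x + 25)^3 - 637 = x^3 + 75x^2 + 1875x + 14988. Since g(x) = h(x + 25) where h(x) = x^3 - 637, and h is irreducible over Q (because 637 is not a perfect cube, so h has no rational root, and a monic cubic with no rational root is irreducible), g is also irreducible (irreducibility is preserved under the substitution x → x + 25). Hence m_α(x) = x^3 + 75x^2 + 1875x + 14988.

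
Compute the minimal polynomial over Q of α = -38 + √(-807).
m_α(x) = x^2 + 76x + 2251

From α + 38 = √(-807), squaring gives (α + 38)^2 = -807, i.e. α^2 + 76α + 1444 = -807, so α^2 + 76α + 2251 = 0. The discriminant of x^2 + 76x + 2251 is (76)^2 - 4·(2251) = 5776 - 9004 = -3228, and 4·(-807) is not a perfect square in Q since -807 is squarefree and ≠ 1. Hence x^2 + 76x + 2251 is irreducible over Q and is the minimal polynomial of α.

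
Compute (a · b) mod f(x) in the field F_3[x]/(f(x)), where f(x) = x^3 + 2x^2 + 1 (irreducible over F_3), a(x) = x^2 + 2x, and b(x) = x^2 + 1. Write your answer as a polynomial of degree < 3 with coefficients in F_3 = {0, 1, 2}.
a · b ≡ x^2 + x (mod f(x))

Multiply in F_3[x]: a(x)·b(x) = (x^2 + 2x)·(x^2 + 1) = x^4 + 2x^3 + x^2 + 2x. This has degree ≥ 3, so divide by f(x) over F_3: x^4 + 2x^3 + x^2 + 2x = (x)·(x^3 + 2x^2 + 1) + (x^2 + x). Hence a·b ≡ x^2 + x (mod f). (F_3[x]/(f) is a field with 3^3 = 27 elements since f is irreducible of degree 3.)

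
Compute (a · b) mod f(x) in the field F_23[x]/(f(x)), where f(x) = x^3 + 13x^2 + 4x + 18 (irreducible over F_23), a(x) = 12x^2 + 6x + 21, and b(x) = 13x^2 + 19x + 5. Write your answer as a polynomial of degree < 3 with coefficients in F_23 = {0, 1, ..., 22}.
a · b ≡ 14x^2 + x + 5 (mod f(x))

Multiply in F_23[x]: a(x)·b(x) = (12x^2 + 6x + 21)·(13x^2 + 19x + 5) = 18x^4 + 7x^3 + 10x^2 + 15x + 13. This has degree ≥ 3, so divide by f(x) over F_23: 18x^4 + 7x^3 + 10x^2 + 15x + 13 = (18x + 3)·(x^3 + 13x^2 + 4x + 18) + (14x^2 + x + 5). Hence a·b ≡ 14x^2 + x + 5 (mod f). (F_23[x]/(f) is a field with 23^3 = 12167 elements since f is irreducible of degree 3.)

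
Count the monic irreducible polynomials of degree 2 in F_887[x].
There are 392941 monic irreducible polynomials of degree 2 over F_887

Each element of F_{887^2} that lies in no proper subfield is a root of exactly one monic irreducible of degree 2 over F_887, and each such polynomial has 2 distinct roots in F_{887^2}. By Möbius inversion the count is N_887(2) = (1/2) Σ_{d|2} μ(2/d) · 887^d = (1/2)(μ(2)·887^1 + μ(1)·887^2) = 785882/2 = 392941.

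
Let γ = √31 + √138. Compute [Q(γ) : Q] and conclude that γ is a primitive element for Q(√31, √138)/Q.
[Q(γ) : Q] = 4 (equivalently, Q(γ) = Q(√31, √138))

Obviously Q(γ) ⊆ Q(√31, √138), and [Q(√31, √138):Q] = 4 (since 31, 138 are distinct squarefree integers > 1 with 4278 not a perfect square). To show equality we compute the minimal polynomial of γ. From γ = √31 + √138: γ^2 = 31 + 2√(4278) + 138 = 169 + 2√(4278), so γ^2 - 169 = 2√(4278); squaring, (γ^2 - 169)^2 = 4·4278, i.e. γ^4 - 338γ^2 + 28561 - 17112 = 0, i.e. γ^4 - 338γ^2 + 11449 = 0. So γ is a root of x^4 - 338x^2 + 11449. This polynomial is irreducible over Q: it has no rational root (each ±√31 ± √138 is irrational), and any factorization into two quadratics over Q would force √(4278) ∈ Q (pairing opposite roots) or √31, √138 ∈ Q (other pairings), all impossible. Hence [Q(γ):Q] = 4 = [Q(√31, √138):Q], so Q(γ) = Q(√31, √138).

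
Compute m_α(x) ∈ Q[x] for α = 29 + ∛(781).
m_α(x) = x^3 - 87x^2 + 2523x - 25170

Set β = α - 29 = ∛(781), so β^3 = 781. Then (α - 29)^3 - 781 = 0, i.e. α is a root of g(x) = (x - 29)^3 - 781 = x^3 - 87x^2 + 2523x - 25170. Since g(x) = h(x - 29) where h(x) = x^3 - 781, and h is irreducible over Q (because 781 is not a perfect cube, so h has no rational root, and a monic cubic with no rational root is irreducible), g is also irreducible (irreducibility is preserved under the substitution x → x - 29). Hence m_α(x) = x^3 - 87x^2 + 2523x - 25170.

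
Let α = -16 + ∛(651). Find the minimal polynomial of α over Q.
m_α(x) = x^3 + 48x^2 + 768x + 3445

Set β = α + 16 = ∛(651), so β^3 = 651. Then (α + 16)^3 - 651 = 0, i.e. α is a root of g(x) = (x + 16)^3 - 651 = x^3 + 48x^2 + 768x + 3445. Since g(x) = h(x + 16) where h(x) = x^3 - 651, and h is irreducible over Q (because 651 is not a perfect cube, so h has no rational root, and a monic cubic with no rational root is irreducible), g is also irreducible (irreducibility is preserved under the substitution x → x + 16). Hence m_α(x) = x^3 + 48x^2 + 768x + 3445.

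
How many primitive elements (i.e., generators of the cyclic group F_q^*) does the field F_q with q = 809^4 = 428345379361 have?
There are φ(428345379360) = 112521830400 primitive elements

F_q^* is cyclic of order q - 1 = 428345379360. A cyclic group of order m has exactly φ(m) generators. Here m = 428345379360 = 2^5 · 3^4 · 5 · 101 · 229 · 1429, so the number of primitive elements is φ(428345379360) = 112521830400.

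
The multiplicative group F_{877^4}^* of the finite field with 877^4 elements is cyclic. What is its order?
|F_{877^4}^*| = 591559418640

F_{877^4} has 877^4 = 591559418641 elements; its multiplicative group consists of all nonzero elements, so |F_{877^4}^*| = 591559418641 - 1 = 591559418640. (It is cyclic since any finite subgroup of the multiplicative group of a field is cyclic.)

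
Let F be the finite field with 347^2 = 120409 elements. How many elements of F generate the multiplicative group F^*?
There are φ(120408) = 38528 primitive elements

F_q^* is cyclic of order q - 1 = 120408. A cyclic group of order m has exactly φ(m) generators. Here m = 120408 = 2^3 · 3 · 29 · 173, so the number of primitive elements is φ(120408) = 38528.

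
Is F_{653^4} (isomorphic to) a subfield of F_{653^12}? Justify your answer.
Yes: F_{653^4} is a subfield of F_{653^12}

F_{p^m} embeds in F_{p^n} iff m | n (since F_{p^n} is the splitting field of x^(p^n) - x, and F_{p^m} ⊂ F_{p^n} forces p^n to be a power of p^m, i.e. m | n; conversely if m | n then every root of x^(p^m) - x is a root of x^(p^n) - x). Here 4 | 12 (since 12 = 3·4), so F_{653^4} is a subfield of F_{653^12}, and [F_{653^12} : F_{653^4}] = 12/4 = 3.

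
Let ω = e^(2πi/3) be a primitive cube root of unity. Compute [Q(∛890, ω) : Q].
[Q(∛890, ω) : Q] = 6

[Q(∛890):Q] = 3 (min poly x^3 - 890, irreducible since 890 is not a perfect cube). [Q(ω):Q] = 2 (min poly x^2 + x + 1). Since Q(∛890) ⊂ R and ω ∉ R, we have ω ∉ Q(∛890), so x^2 + x + 1 remains irreducible over Q(∛890) and [Q(∛890, ω) : Q(∛890)] = 2. By the tower law, [Q(∛890, ω) : Q] = 3 · 2 = 6. (In fact Q(∛890, ω) is the splitting field of x^3 - 890 over Q.)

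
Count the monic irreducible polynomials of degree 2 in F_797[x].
There are 317206 monic irreducible polynomials of degree 2 over F_797

Each element of F_{797^2} that lies in no proper subfield is a root of exactly one monic irreducible of degree 2 over F_797, and each such polynomial has 2 distinct roots in F_{797^2}. By Möbius inversion the count is N_797(2) = (1/2) Σ_{d|2} μ(2/d) · 797^d = (1/2)(μ(2)·797^1 + μ(1)·797^2) = 634412/2 = 317206.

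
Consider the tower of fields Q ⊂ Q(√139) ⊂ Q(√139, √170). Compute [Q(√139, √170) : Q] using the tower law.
[Q(√139, √170) : Q] = 4

[Q(√139):Q] = 2 (min poly x^2 - 139, irreducible since 139 is squarefree > 1). For the top step, suppose √170 ∈ Q(√139), say √170 = c + d√139 with c, d ∈ Q. Squaring: 170 = c^2 + 139d^2 + 2cd√139. Since √139 ∉ Q this forces 2cd = 0. If d = 0 then √170 = c ∈ Q, contradicting 170 squarefree > 1. If c = 0 then 170 = 139d^2, so 139·170 = (139d)^2 is a perfect square in Q — but 139·170 = 23630 is not a perfect square (since 139 and 170 are distinct squarefree integers). Contradiction. Hence √170 ∉ Q(√139), so x^2 - 170 stays irreducible over Q(√139) and [Q(√139, √170) : Q(√139)] = 2. By the tower law, [Q(√139, √170) : Q] = 2 · 2 = 4.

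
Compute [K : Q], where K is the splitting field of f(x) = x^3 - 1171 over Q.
[K : Q] = 6

The roots of x^3 - 1171 are ∛1171, ω∛1171, ω^2∛1171 where ω = e^(2πi/3) is a primitive cube root of unity, so K = Q(∛1171, ω). Now [Q(∛1171):Q] = 3 (since 1171 is not a perfect cube, x^3 - 1171 is irreducible) and [Q(ω):Q] = 2. Both 2 and 3 divide [K:Q], and [K:Q] ≤ 3·2 = 6, so [K:Q] = 6. (Equivalently: Q(∛1171) ⊂ R but ω ∉ R, so [K : Q(∛1171)] = 2.)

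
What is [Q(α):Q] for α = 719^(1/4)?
[Q(α):Q] = 4

α is a root of x^4 - 719. By Eisenstein's criterion at the prime p = 719 (which divides the constant term 719 but p^2 = 516961 does not, since 719 is squarefree), x^4 - 719 is irreducible over Q. Hence [Q(α):Q] = 4.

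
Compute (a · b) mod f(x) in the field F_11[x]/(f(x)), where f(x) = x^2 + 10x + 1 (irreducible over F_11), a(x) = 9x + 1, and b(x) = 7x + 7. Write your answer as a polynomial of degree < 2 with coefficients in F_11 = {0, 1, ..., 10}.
a · b ≡ x + 10 (mod f(x))

Multiply in F_11[x]: a(x)·b(x) = (9x + 1)·(7x + 7) = 8x^2 + 4x + 7. This has degree ≥ 2, so divide by f(x) over F_11: 8x^2 + 4x + 7 = (8)·(x^2 + 10x + 1) + (x + 10). Hence a·b ≡ x + 10 (mod f). (F_11[x]/(f) is a field with 11^2 = 121 elements since f is irreducible of degree 2.)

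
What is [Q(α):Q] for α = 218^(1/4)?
[Q(α):Q] = 4

α is a root of x^4 - 218. By Eisenstein's criterion at the prime p = 2 (which divides the constant term 218 but p^2 = 4 does not, since 218 is squarefree), x^4 - 218 is irreducible over Q. Hence [Q(α):Q] = 4.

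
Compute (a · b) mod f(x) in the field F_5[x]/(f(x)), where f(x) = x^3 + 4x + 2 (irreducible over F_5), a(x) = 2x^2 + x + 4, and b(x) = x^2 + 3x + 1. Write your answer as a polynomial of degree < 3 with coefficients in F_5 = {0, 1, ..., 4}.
a · b ≡ x^2 + x (mod f(x))

Multiply in F_5[x]: a(x)·b(x) = (2x^2 + x + 4)·(x^2 + 3x + 1) = 2x^4 + 2x^3 + 4x^2 + 3x + 4. This has degree ≥ 3, so divide by f(x) over F_5: 2x^4 + 2x^3 + 4x^2 + 3x + 4 = (2x + 2)·(x^3 + 4x + 2) + (x^2 + x). Hence a·b ≡ x^2 + x (mod f). (F_5[x]/(f) is a field with 5^3 = 125 elements since f is irreducible of degree 3.)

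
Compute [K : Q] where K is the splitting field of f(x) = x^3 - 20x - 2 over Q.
[K : Q] = 6

By the rational root test, any rational root of the monic integer polynomial f(x) = x^3 - 20x - 2 must be an integer dividing the constant term -2, i.e. one of ±{1, 2}. Evaluating: f(1) = -21, f(-1) = 17, f(2) = -34, f(-2) = 30; none is 0, so f has no rational root and is therefore irreducible over Q (a cubic with no linear factor over a field is irreducible). For an irreducible cubic, the Galois group is A_3 or S_3 according as the discriminant disc(f) = -4a^3 - 27b^2 = -4·(-20)^3 - 27·(-2)^2 = 31892 is or is not a square in Q. Here disc(f) = 31892 is not a perfect square in Q, so the Galois group of f over Q is not contained in A_3 and must be all of S_3. The splitting field has degree |S_3| = 6 over Q, so [K : Q] = 6.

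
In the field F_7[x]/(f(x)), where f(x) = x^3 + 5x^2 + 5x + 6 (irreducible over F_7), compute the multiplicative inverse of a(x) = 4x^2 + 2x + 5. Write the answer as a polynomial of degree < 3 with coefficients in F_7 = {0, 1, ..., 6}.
a(x)^(-1) ≡ x^2 + 3x (mod f(x))

Since f is irreducible over F_7, F_7[x]/(f) is a field and a(x) ≠ 0 has an inverse. Apply the extended Euclidean algorithm to f(x) and a(x) in F_7[x]: f(x) = (2x + 2)·a(x) + (5x + 3);  a(x) = (5x + 3)·(5x + 3) + (3). The last nonzero remainder is the constant 3 = gcd(f, a) in F_7. Back-substituting through the division chain expresses 3 = s(x)·a(x) + t(x)·f(x) with s(x) ≡ 3x^2 + 2x (mod f), so (3x^2 + 2x)·a(x) ≡ 3 (mod f). Multiplying by 3^(-1) ≡ 5 in F_7 gives a(x)^(-1) ≡ 5·(3x^2 + 2x) ≡ x^2 + 3x (mod f). Check: (4x^2 + 2x + 5)·(x^2 + 3x) = 4x^4 + 4x^2 + x ≡ 1 (mod x^3 + 5x^2 + 5x + 6).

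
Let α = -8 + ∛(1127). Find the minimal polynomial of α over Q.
m_α(x) = x^3 + 24x^2 + 192x - 615

Set β = α + 8 = ∛(1127), so β^3 = 1127. Then (α + 8)^3 - 1127 = 0, i.e. α is a root of g(x) = (x + 8)^3 - 1127 = x^3 + 24x^2 + 192x - 615. Since g(x) = h(x + 8) where h(x) = x^3 - 1127, and h is irreducible over Q (because 1127 is not a perfect cube, so h has no rational root, and a monic cubic with no rational root is irreducible), g is also irreducible (irreducibility is preserved under the substitution x → x + 8). Hence m_α(x) = x^3 + 24x^2 + 192x - 615.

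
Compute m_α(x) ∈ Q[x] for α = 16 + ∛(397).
m_α(x) = x^3 - 48x^2 + 768x - 4493

Set β = α - 16 = ∛(397), so β^3 = 397. Then (α - 16)^3 - 397 = 0, i.e. α is a root of g(x) = (x - 16)^3 - 397 = x^3 - 48x^2 + 768x - 4493. Since g(x) = h(x - 16) where h(x) = x^3 - 397, and h is irreducible over Q (because 397 is not a perfect cube, so h has no rational root, and a monic cubic with no rational root is irreducible), g is also irreducible (irreducibility is preserved under the substitution x → x - 16). Hence m_α(x) = x^3 - 48x^2 + 768x - 4493.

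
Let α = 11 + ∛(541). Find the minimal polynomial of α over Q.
m_α(x) = x^3 - 33x^2 + 363x - 1872

Set β = α - 11 = ∛(541), so β^3 = 541. Then (α - 11)^3 - 541 = 0, i.e. α is a root of g(x) = (x - 11)^3 - 541 = x^3 - 33x^2 + 363x - 1872. Since g(x) = h(x - 11) where h(x) = x^3 - 541, and h is irreducible over Q (because 541 is not a perfect cube, so h has no rational root, and a monic cubic with no rational root is irreducible), g is also irreducible (irreducibility is preserved under the substitution x → x - 11). Hence m_α(x) = x^3 - 33x^2 + 363x - 1872.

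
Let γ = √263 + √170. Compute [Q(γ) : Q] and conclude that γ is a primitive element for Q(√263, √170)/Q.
[Q(γ) : Q] = 4 (equivalently, Q(γ) = Q(√263, √170))

Obviously Q(γ) ⊆ Q(√263, √170), and [Q(√263, √170):Q] = 4 (since 263, 170 are distinct squarefree integers > 1 with 44710 not a perfect square). To show equality we compute the minimal polynomial of γ. From γ = √263 + √170: γ^2 = 263 + 2√(44710) + 170 = 433 + 2√(44710), so γ^2 - 433 = 2√(44710); squaring, (γ^2 - 433)^2 = 4·44710, i.e. γ^4 - 866γ^2 + 187489 - 178840 = 0, i.e. γ^4 - 866γ^2 + 8649 = 0. So γ is a root of x^4 - 866x^2 + 8649. This polynomial is irreducible over Q: it has no rational root (each ±√263 ± √170 is irrational), and any factorization into two quadratics over Q would force √(44710) ∈ Q (pairing opposite roots) or √263, √170 ∈ Q (other pairings), all impossible. Hence [Q(γ):Q] = 4 = [Q(√263, √170):Q], so Q(γ) = Q(√263, √170).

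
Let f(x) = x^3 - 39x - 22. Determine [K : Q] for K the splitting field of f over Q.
[K : Q] = 6

By the rational root test, any rational root of the monic integer polynomial f(x) = x^3 - 39x - 22 must be an integer dividing the constant term -22, i.e. one of ±{1, 2, 11, 22}. Evaluating: f(1) = -60, f(-1) = 16, f(2) = -92, f(-2) = 48, f(11) = 880, f(-11) = -924, f(22) = 9768, f(-22) = -9812; none is 0, so f has no rational root and is therefore irreducible over Q (a cubic with no linear factor over a field is irreducible). For an irreducible cubic, the Galois group is A_3 or S_3 according as the discriminant disc(f) = -4a^3 - 27b^2 = -4·(-39)^3 - 27·(-22)^2 = 224208 is or is not a square in Q. Here disc(f) = 224208 is not a perfect square in Q, so the Galois group of f over Q is not contained in A_3 and must be all of S_3. The splitting field has degree |S_3| = 6 over Q, so [K : Q] = 6.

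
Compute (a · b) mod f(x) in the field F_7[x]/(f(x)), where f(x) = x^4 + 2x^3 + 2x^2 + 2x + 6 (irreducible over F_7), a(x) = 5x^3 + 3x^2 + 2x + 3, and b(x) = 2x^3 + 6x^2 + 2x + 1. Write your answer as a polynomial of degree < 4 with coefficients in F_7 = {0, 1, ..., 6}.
a · b ≡ 3x^3 + x^2 + x + 4 (mod f(x))

Multiply in F_7[x]: a(x)·b(x) = (5x^3 + 3x^2 + 2x + 3)·(2x^3 + 6x^2 + 2x + 1) = 3x^6 + x^5 + 4x^4 + x^3 + 4x^2 + x + 3. This has degree ≥ 4, so divide by f(x) over F_7: 3x^6 + x^5 + 4x^4 + x^3 + 4x^2 + x + 3 = (3x^2 + 2x + 1)·(x^4 + 2x^3 + 2x^2 + 2x + 6) + (3x^3 + x^2 + x + 4). Hence a·b ≡ 3x^3 + x^2 + x + 4 (mod f). (F_7[x]/(f) is a field with 7^4 = 2401 elements since f is irreducible of degree 4.)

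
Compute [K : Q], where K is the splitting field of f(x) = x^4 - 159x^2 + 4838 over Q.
[K : Q] = 4

Solving the quadratic in x^2: x^2 = (159 ± √(159^2 - 4·4838))/2 = (159 ± √5929)/2 = (159 ± 77)/2, giving x^2 = 118 or x^2 = 41. So f(x) = (x^2 - 118)(x^2 - 41) and the roots of f are ±√118, ±√41. Hence the splitting field is K = Q(√118, √41). Since 118 and 41 are distinct squarefree integers > 1, their product 4838 is not a perfect square, so √41 ∉ Q(√118). By the tower law [K:Q] = [Q(√118,√41):Q(√118)] · [Q(√118):Q] = 2 · 2 = 4.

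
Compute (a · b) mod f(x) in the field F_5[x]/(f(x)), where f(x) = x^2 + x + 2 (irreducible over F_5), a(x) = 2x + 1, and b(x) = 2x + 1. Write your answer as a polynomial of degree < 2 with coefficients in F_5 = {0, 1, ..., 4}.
a · b ≡ 3 (mod f(x))

Multiply in F_5[x]: a(x)·b(x) = (2x + 1)·(2x + 1) = 4x^2 + 4x + 1. This has degree ≥ 2, so divide by f(x) over F_5: 4x^2 + 4x + 1 = (4)·(x^2 + x + 2) + (3). Hence a·b ≡ 3 (mod f). (F_5[x]/(f) is a field with 5^2 = 25 elements since f is irreducible of degree 2.)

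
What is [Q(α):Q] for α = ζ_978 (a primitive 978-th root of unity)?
[Q(α):Q] = 324

The minimal polynomial of ζ_978 over Q is the 978-th cyclotomic polynomial Φ_978(x), which is irreducible over Q and has degree φ(978) = 324. Hence [Q(α):Q] = φ(978) = 324.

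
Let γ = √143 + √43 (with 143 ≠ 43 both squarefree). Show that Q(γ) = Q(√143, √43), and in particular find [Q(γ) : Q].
[Q(γ) : Q] = 4 (equivalently, Q(γ) = Q(√143, √43))

Obviously Q(γ) ⊆ Q(√143, √43), and [Q(√143, √43):Q] = 4 (since 143, 43 are distinct squarefree integers > 1 with 6149 not a perfect square). To show equality we compute the minimal polynomial of γ. From γ = √143 + √43: γ^2 = 143 + 2√(6149) + 43 = 186 + 2√(6149), so γ^2 - 186 = 2√(6149); squaring, (γ^2 - 186)^2 = 4·6149, i.e. γ^4 - 372γ^2 + 34596 - 24596 = 0, i.e. γ^4 - 372γ^2 + 10000 = 0. So γ is a root of x^4 - 372x^2 + 10000. This polynomial is irreducible over Q: it has no rational root (each ±√143 ± √43 is irrational), and any factorization into two quadratics over Q would force √(6149) ∈ Q (pairing opposite roots) or √143, √43 ∈ Q (other pairings), all impossible. Hence [Q(γ):Q] = 4 = [Q(√143, √43):Q], so Q(γ) = Q(√143, √43).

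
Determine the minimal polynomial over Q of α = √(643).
m_α(x) = x^2 - 643

α satisfies α^2 - 643 = 0, so x^2 - 643 annihilates α. Since d = 643 is squarefree and ≠ 1, it is not a perfect square in Q, so x^2 - 643 has no rational root and is therefore irreducible over Q (a degree-2 polynomial over a field is irreducible iff it has no root). Hence m_α(x) = x^2 - 643.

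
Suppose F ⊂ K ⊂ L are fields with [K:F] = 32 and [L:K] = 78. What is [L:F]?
[L:F] = 2496

The tower law says that for any tower of field extensions F ⊂ K ⊂ L with finite degrees, [L:F] = [L:K] · [K:F]. Here this gives [L:F] = 78 · 32 = 2496.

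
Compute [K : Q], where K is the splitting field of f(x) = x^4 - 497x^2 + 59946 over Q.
[K : Q] = 4

Solving the quadratic in x^2: x^2 = (497 ± √(497^2 - 4·59946))/2 = (497 ± √7225)/2 = (497 ± 85)/2, giving x^2 = 291 or x^2 = 206. So f(x) = (x^2 - 291)(x^2 - 206) and the roots of f are ±√291, ±√206. Hence the splitting field is K = Q(√291, √206). Since 291 and 206 are distinct squarefree integers > 1, their product 59946 is not a perfect square, so √206 ∉ Q(√291). By the tower law [K:Q] = [Q(√291,√206):Q(√291)] · [Q(√291):Q] = 2 · 2 = 4.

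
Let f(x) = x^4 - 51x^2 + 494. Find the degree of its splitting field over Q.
[K : Q] = 4

Solving the quadratic in x^2: x^2 = (51 ± √(51^2 - 4·494))/2 = (51 ± √625)/2 = (51 ± 25)/2, giving x^2 = 38 or x^2 = 13. So f(x) = (x^2 - 38)(x^2 - 13) and the roots of f are ±√38, ±√13. Hence the splitting field is K = Q(√38, √13). Since 38 and 13 are distinct squarefree integers > 1, their product 494 is not a perfect square, so √13 ∉ Q(√38). By the tower law [K:Q] = [Q(√38,√13):Q(√38)] · [Q(√38):Q] = 2 · 2 = 4.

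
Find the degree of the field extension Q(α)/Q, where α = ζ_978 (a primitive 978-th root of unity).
[Q(α):Q] = 324

The minimal polynomial of ζ_978 over Q is the 978-th cyclotomic polynomial Φ_978(x), which is irreducible over Q and has degree φ(978) = 324. Hence [Q(α):Q] = φ(978) = 324.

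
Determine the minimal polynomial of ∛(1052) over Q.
m_α(x) = x^3 - 1052

α satisfies α^3 = 1052, so x^3 - 1052 annihilates α. By the rational root test, a rational root p/q (in lowest terms) of x^3 - 1052 would satisfy p^3 = 1052 q^3, forcing q = 1 and p^3 = 1052; but 1052 is not a perfect cube, contradiction. A monic cubic over Q with no rational root is irreducible (any nontrivial factorization would include a linear factor). Hence x^3 - 1052 is the minimal polynomial of α, and in particular [Q(α):Q] = 3.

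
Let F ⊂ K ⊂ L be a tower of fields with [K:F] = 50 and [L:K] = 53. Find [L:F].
[L:F] = 2650

The tower law says that for any tower of field extensions F ⊂ K ⊂ L with finite degrees, [L:F] = [L:K] · [K:F]. Here this gives [L:F] = 53 · 50 = 2650.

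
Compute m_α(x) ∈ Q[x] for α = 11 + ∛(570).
m_α(x) = x^3 - 33x^2 + 363x - 1901

Set β = α - 11 = ∛(570), so β^3 = 570. Then (α - 11)^3 - 570 = 0, i.e. α is a root of g(x) = (x - 11)^3 - 570 = x^3 - 33x^2 + 363x - 1901. Since g(x) = h(x - 11) where h(x) = x^3 - 570, and h is irreducible over Q (because 570 is not a perfect cube, so h has no rational root, and a monic cubic with no rational root is irreducible), g is also irreducible (irreducibility is preserved under the substitution x → x - 11). Hence m_α(x) = x^3 - 33x^2 + 363x - 1901.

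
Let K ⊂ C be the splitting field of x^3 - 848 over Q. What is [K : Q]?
[K : Q] = 6

The roots of x^3 - 848 are ∛848, ω∛848, ω^2∛848 where ω = e^(2πi/3) is a primitive cube root of unity, so K = Q(∛848, ω). Now [Q(∛848):Q] = 3 (since 848 is not a perfect cube, x^3 - 848 is irreducible) and [Q(ω):Q] = 2. Both 2 and 3 divide [K:Q], and [K:Q] ≤ 3·2 = 6, so [K:Q] = 6. (Equivalently: Q(∛848) ⊂ R but ω ∉ R, so [K : Q(∛848)] = 2.)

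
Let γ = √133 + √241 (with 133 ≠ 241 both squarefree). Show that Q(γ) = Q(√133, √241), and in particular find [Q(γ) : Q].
[Q(γ) : Q] = 4 (equivalently, Q(γ) = Q(√133, √241))

Obviously Q(γ) ⊆ Q(√133, √241), and [Q(√133, √241):Q] = 4 (since 133, 241 are distinct squarefree integers > 1 with 32053 not a perfect square). To show equality we compute the minimal polynomial of γ. From γ = √133 + √241: γ^2 = 133 + 2√(32053) + 241 = 374 + 2√(32053), so γ^2 - 374 = 2√(32053); squaring, (γ^2 - 374)^2 = 4·32053, i.e. γ^4 - 748γ^2 + 139876 - 128212 = 0, i.e. γ^4 - 748γ^2 + 11664 = 0. So γ is a root of x^4 - 748x^2 + 11664. This polynomial is irreducible over Q: it has no rational root (each ±√133 ± √241 is irrational), and any factorization into two quadratics over Q would force √(32053) ∈ Q (pairing opposite roots) or √133, √241 ∈ Q (other pairings), all impossible. Hence [Q(γ):Q] = 4 = [Q(√133, √241):Q], so Q(γ) = Q(√133, √241).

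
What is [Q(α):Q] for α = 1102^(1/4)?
[Q(α):Q] = 4

α is a root of x^4 - 1102. By Eisenstein's criterion at the prime p = 2 (which divides the constant term 1102 but p^2 = 4 does not, since 1102 is squarefree), x^4 - 1102 is irreducible over Q. Hence [Q(α):Q] = 4.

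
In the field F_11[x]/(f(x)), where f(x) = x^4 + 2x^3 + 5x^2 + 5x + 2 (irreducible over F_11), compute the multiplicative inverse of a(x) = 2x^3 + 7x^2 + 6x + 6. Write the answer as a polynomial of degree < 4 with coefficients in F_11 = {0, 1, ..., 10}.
a(x)^(-1) ≡ 7x^3 + 2x^2 + 6x + 3 (mod f(x))

Since f is irreducible over F_11, F_11[x]/(f) is a field and a(x) ≠ 0 has an inverse. Apply the extended Euclidean algorithm to f(x) and a(x) in F_11[x]: f(x) = (6x + 2)·a(x) + (10x^2 + x + 1);  a(x) = (9x + 2)·(10x^2 + x + 1) + (6x + 4);  (10x^2 + x + 1) = (9x + 7)·(6x + 4) + (6). The last nonzero remainder is the constant 6 = gcd(f, a) in F_11. Back-substituting through the division chain expresses 6 = s(x)·a(x) + t(x)·f(x) with s(x) ≡ 9x^3 + x^2 + 3x + 7 (mod f), so (9x^3 + x^2 + 3x + 7)·a(x) ≡ 6 (mod f). Multiplying by 6^(-1) ≡ 2 in F_11 gives a(x)^(-1) ≡ 2·(9x^3 + x^2 + 3x + 7) ≡ 7x^3 + 2x^2 + 6x + 3 (mod f). Check: (2x^3 + 7x^2 + 6x + 6)·(7x^3 + 2x^2 + 6x + 3) = 3x^6 + 9x^5 + 2x^4 + 3x^3 + 3x^2 + 10x + 7 ≡ 1 (mod x^4 + 2x^3 + 5x^2 + 5x + 2).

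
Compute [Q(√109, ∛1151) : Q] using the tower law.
[Q(√109, ∛1151) : Q] = 6

Let L = Q(√109, ∛1151). Since Q(√109) ⊂ L and [Q(√109):Q] = 2, the tower law gives 2 | [L:Q]. Likewise Q(∛1151) ⊂ L with [Q(∛1151):Q] = 3 (because 1151 is not a perfect cube), so 3 | [L:Q]. As gcd(2,3) = 1, [L:Q] is divisible by 6. Conversely L is generated over Q by √109 and ∛1151, so [L:Q] ≤ 2·3 = 6. Therefore [Q(√109, ∛1151) : Q] = 6.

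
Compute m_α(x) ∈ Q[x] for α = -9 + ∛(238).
m_α(x) = x^3 + 27x^2 + 243x + 491

Set β = α + 9 = ∛(238), so β^3 = 238. Then (α + 9)^3 - 238 = 0, i.e. α is a root of g(x) = (x + 9)^3 - 238 = x^3 + 27x^2 + 243x + 491. Since g(x) = h(x + 9) where h(x) = x^3 - 238, and h is irreducible over Q (because 238 is not a perfect cube, so h has no rational root, and a monic cubic with no rational root is irreducible), g is also irreducible (irreducibility is preserved under the substitution x → x + 9). Hence m_α(x) = x^3 + 27x^2 + 243x + 491.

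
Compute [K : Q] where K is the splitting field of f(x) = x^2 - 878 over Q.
[K : Q] = 2

f(x) = x^2 - 878 factors as (x - √878)(x + √878). The splitting field is K = Q(√878). Since 878 is squarefree and > 1, it is not a perfect square, so x^2 - 878 is irreducible over Q and [Q(√878) : Q] = 2. Hence [K : Q] = 2.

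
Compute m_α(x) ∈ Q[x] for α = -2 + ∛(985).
m_α(x) = x^3 + 6x^2 + 12x - 977

Set β = α + 2 = ∛(985), so β^3 = 985. Then (α + 2)^3 - 985 = 0, i.e. α is a root of g(x) = (x + 2)^3 - 985 = x^3 + 6x^2 + 12x - 977. Since g(x) = h(x + 2) where h(x) = x^3 - 985, and h is irreducible over Q (because 985 is not a perfect cube, so h has no rational root, and a monic cubic with no rational root is irreducible), g is also irreducible (irreducibility is preserved under the substitution x → x + 2). Hence m_α(x) = x^3 + 6x^2 + 12x - 977.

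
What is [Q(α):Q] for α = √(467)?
[Q(α):Q] = 2

[Q(α):Q] equals the degree of the minimal polynomial of α. Here α^2 = 467 and x^2 - 467 is irreducible (d = 467 is squarefree, ≠ 1, hence not a square), so deg(m_α) = 2. Thus [Q(α):Q] = 2.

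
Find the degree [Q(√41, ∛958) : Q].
[Q(√41, ∛958) : Q] = 6

Let L = Q(√41, ∛958). Since Q(√41) ⊂ L and [Q(√41):Q] = 2, the tower law gives 2 | [L:Q]. Likewise Q(∛958) ⊂ L with [Q(∛958):Q] = 3 (because 958 is not a perfect cube), so 3 | [L:Q]. As gcd(2,3) = 1, [L:Q] is divisible by 6. Conversely L is generated over Q by √41 and ∛958, so [L:Q] ≤ 2·3 = 6. Therefore [Q(√41, ∛958) : Q] = 6.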